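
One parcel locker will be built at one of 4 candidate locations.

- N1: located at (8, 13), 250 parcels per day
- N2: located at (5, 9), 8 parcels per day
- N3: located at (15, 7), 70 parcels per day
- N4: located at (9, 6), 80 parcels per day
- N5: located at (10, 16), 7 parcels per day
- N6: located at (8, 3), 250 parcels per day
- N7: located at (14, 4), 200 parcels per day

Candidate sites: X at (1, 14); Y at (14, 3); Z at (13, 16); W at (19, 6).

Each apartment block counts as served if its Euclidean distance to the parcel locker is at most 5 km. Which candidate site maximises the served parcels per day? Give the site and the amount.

Y, covering 270

Coverage radius r = 5 km; a point is covered iff (Δx)²+(Δy)² ≤ 5² = 25.
  X (1, 14): covers {none} → 0
  Y (14, 3): covers {N3, N7} → 270
  Z (13, 16): covers {N5} → 7
  W (19, 6): covers {N3} → 70
Maximum coverage at Y: 270 parcels per day.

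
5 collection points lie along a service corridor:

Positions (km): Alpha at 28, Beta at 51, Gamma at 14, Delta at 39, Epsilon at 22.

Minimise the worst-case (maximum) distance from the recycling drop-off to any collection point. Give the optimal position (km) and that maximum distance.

location 32.5, max distance 18.5

The 1-center on a line is the midpoint of the two extreme points: leftmost at 14, rightmost at 51.
Optimal location = (14 + 51)/2 = 32.5; maximum distance = (51 − 14)/2 = 18.5.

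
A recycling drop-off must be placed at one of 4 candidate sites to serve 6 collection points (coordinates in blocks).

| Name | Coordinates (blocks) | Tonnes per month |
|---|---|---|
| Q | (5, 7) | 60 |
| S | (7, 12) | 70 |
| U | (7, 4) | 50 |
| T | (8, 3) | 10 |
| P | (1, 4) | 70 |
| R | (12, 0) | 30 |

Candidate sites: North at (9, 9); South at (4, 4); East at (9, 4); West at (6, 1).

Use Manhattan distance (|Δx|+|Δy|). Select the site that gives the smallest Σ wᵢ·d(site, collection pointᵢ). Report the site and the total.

Total weighted distance at each candidate:
  North (9, 9): total = 2400
  South (4, 4): total = 1780
  East (9, 4): total = 2010
  West (6, 1): total = 2270
Minimum is at South with total 1780 blocks.

South, total 1780 blocks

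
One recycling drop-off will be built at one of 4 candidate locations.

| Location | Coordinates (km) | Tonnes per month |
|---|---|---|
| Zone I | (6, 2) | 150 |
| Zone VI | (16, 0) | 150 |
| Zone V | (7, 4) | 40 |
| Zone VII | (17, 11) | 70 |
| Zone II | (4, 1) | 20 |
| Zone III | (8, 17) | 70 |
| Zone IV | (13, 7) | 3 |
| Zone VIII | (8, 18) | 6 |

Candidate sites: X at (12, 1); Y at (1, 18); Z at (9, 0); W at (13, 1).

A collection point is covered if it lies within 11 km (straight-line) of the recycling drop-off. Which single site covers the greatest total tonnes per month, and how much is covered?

Coverage radius r = 11 km; a point is covered iff (Δx)²+(Δy)² ≤ 11² = 121.
  X (12, 1): covers {Zone I, Zone VI, Zone V, Zone II, Zone IV} → 363
  Y (1, 18): covers {Zone III, Zone VIII} → 76
  Z (9, 0): covers {Zone I, Zone VI, Zone V, Zone II, Zone IV} → 363
  W (13, 1): covers {Zone I, Zone VI, Zone V, Zone VII, Zone II, Zone IV} → 433
Maximum coverage at W: 433 tonnes per month.

W, covering 433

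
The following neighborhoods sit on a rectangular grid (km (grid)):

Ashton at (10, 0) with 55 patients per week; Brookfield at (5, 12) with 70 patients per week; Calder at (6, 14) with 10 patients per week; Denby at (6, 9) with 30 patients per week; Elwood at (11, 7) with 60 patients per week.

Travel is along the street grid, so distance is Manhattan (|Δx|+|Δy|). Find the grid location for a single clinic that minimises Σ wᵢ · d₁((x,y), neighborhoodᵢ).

(10, 7)

Manhattan distance separates: Σwᵢ(|x−xᵢ|+|y−yᵢ|) = Σwᵢ|x−xᵢ| + Σwᵢ|y−yᵢ|, so x and y are optimised independently as 1-D weighted medians.
Total weight W = 225; half = 112.5.
x-coordinate, sorted with cumulative weight:
  x=5 (Brookfield, w=70) cum 70
  x=6 (Calder, w=10) cum 80
  x=6 (Denby, w=30) cum 110
  x=10 (Ashton, w=55) cum 165  ← median
  x=11 (Elwood, w=60) cum 225
⇒ x* = 10
y-coordinate, sorted with cumulative weight:
  y=0 (Ashton, w=55) cum 55
  y=7 (Elwood, w=60) cum 115  ← median
  y=9 (Denby, w=30) cum 145
  y=12 (Brookfield, w=70) cum 215
  y=14 (Calder, w=10) cum 225
⇒ y* = 7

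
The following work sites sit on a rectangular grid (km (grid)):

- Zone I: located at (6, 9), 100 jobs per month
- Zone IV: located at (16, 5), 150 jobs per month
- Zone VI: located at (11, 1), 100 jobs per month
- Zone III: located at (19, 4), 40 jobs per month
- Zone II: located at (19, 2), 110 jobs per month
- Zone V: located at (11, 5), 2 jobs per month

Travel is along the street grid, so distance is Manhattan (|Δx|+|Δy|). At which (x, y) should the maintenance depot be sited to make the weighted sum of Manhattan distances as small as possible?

(16, 5)

Manhattan distance separates: Σwᵢ(|x−xᵢ|+|y−yᵢ|) = Σwᵢ|x−xᵢ| + Σwᵢ|y−yᵢ|, so x and y are optimised independently as 1-D weighted medians.
Total weight W = 502; half = 251.
x-coordinate, sorted with cumulative weight:
  x=6 (Zone I, w=100) cum 100
  x=11 (Zone VI, w=100) cum 200
  x=11 (Zone V, w=2) cum 202
  x=16 (Zone IV, w=150) cum 352  ← median
  x=19 (Zone III, w=40) cum 392
  x=19 (Zone II, w=110) cum 502
⇒ x* = 16
y-coordinate, sorted with cumulative weight:
  y=1 (Zone VI, w=100) cum 100
  y=2 (Zone II, w=110) cum 210
  y=4 (Zone III, w=40) cum 250
  y=5 (Zone IV, w=150) cum 400  ← median
  y=5 (Zone V, w=2) cum 402
  y=9 (Zone I, w=100) cum 502
⇒ y* = 5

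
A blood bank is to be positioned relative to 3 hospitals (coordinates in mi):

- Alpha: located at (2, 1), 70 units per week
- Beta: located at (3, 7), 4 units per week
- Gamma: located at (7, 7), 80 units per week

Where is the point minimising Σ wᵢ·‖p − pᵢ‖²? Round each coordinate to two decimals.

The minimiser of Σwᵢ‖p−pᵢ‖² is the weighted centroid p* = (Σwᵢpᵢ)/(Σwᵢ).
Σwᵢ = 154.
Σwᵢxᵢ = 70·2 + 4·3 + 80·7 = 712.
Σwᵢyᵢ = 70·1 + 4·7 + 80·7 = 658.
x* = 712/154 = 4.62, y* = 658/154 = 4.27.

(4.62, 4.27)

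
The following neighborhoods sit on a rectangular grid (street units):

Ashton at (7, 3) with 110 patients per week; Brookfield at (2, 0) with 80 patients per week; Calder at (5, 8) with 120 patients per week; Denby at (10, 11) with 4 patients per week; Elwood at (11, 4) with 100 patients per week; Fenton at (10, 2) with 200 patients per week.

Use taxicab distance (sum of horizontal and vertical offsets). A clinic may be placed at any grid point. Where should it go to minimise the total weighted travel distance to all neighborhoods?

Manhattan distance separates: Σwᵢ(|x−xᵢ|+|y−yᵢ|) = Σwᵢ|x−xᵢ| + Σwᵢ|y−yᵢ|, so x and y are optimised independently as 1-D weighted medians.
Total weight W = 614; half = 307.
x-coordinate, sorted with cumulative weight:
  x=2 (Brookfield, w=80) cum 80
  x=5 (Calder, w=120) cum 200
  x=7 (Ashton, w=110) cum 310  ← median
  x=10 (Denby, w=4) cum 314
  x=10 (Fenton, w=200) cum 514
  x=11 (Elwood, w=100) cum 614
⇒ x* = 7
y-coordinate, sorted with cumulative weight:
  y=0 (Brookfield, w=80) cum 80
  y=2 (Fenton, w=200) cum 280
  y=3 (Ashton, w=110) cum 390  ← median
  y=4 (Elwood, w=100) cum 490
  y=8 (Calder, w=120) cum 610
  y=11 (Denby, w=4) cum 614
⇒ y* = 3

(7, 3)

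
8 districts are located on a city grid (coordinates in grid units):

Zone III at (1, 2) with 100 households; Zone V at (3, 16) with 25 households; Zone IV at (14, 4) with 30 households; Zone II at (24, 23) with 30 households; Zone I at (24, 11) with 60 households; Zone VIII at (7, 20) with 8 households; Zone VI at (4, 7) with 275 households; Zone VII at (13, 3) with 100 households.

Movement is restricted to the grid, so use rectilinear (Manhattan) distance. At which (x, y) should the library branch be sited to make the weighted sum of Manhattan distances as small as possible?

Manhattan distance separates: Σwᵢ(|x−xᵢ|+|y−yᵢ|) = Σwᵢ|x−xᵢ| + Σwᵢ|y−yᵢ|, so x and y are optimised independently as 1-D weighted medians.
Total weight W = 628; half = 314.
x-coordinate, sorted with cumulative weight:
  x=1 (Zone III, w=100) cum 100
  x=3 (Zone V, w=25) cum 125
  x=4 (Zone VI, w=275) cum 400  ← median
  x=7 (Zone VIII, w=8) cum 408
  x=13 (Zone VII, w=100) cum 508
  x=14 (Zone IV, w=30) cum 538
  x=24 (Zone II, w=30) cum 568
  x=24 (Zone I, w=60) cum 628
⇒ x* = 4
y-coordinate, sorted with cumulative weight:
  y=2 (Zone III, w=100) cum 100
  y=3 (Zone VII, w=100) cum 200
  y=4 (Zone IV, w=30) cum 230
  y=7 (Zone VI, w=275) cum 505  ← median
  y=11 (Zone I, w=60) cum 565
  y=16 (Zone V, w=25) cum 590
  y=20 (Zone VIII, w=8) cum 598
  y=23 (Zone II, w=30) cum 628
⇒ y* = 7

(4, 7)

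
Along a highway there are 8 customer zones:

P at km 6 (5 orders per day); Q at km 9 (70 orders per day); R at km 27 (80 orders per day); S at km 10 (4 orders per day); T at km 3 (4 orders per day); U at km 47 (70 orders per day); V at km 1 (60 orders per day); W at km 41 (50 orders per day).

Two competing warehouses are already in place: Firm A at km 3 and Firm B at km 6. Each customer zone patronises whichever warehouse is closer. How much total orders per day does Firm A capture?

64

The indifferent point is the midpoint (3+6)/2 = 4.5; customer zones left of it (closer to Firm A at 3) go to Firm A, those right go to Firm B.
  V at 1 (w=60) → Firm A
  T at 3 (w=4) → Firm A
  P at 6 (w=5) → Firm B
  Q at 9 (w=70) → Firm B
  S at 10 (w=4) → Firm B
  R at 27 (w=80) → Firm B
  W at 41 (w=50) → Firm B
  U at 47 (w=70) → Firm B
Firm A captures 64; Firm B captures 279.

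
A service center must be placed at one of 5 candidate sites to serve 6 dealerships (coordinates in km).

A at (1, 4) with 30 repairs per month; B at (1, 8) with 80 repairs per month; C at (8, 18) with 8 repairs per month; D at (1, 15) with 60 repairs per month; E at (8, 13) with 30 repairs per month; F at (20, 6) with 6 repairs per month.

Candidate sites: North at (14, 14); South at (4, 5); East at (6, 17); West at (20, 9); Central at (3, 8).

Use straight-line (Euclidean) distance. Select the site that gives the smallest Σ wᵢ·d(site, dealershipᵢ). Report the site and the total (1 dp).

Central, total 1135.2 km

Total weighted distance at each candidate:
  North (14, 14): total = 2719.9
  South (4, 5): total = 1534.0
  East (6, 17): total = 1823.5
  West (20, 9): total = 3824.5
  Central (3, 8): total = 1135.2
Minimum is at Central with total 1135.2 km.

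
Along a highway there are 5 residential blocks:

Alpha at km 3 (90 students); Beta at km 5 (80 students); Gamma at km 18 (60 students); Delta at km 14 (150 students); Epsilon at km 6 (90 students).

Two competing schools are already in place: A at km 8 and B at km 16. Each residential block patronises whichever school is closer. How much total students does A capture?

The indifferent point is the midpoint (8+16)/2 = 12; residential blocks left of it (closer to A at 8) go to A, those right go to B.
  Alpha at 3 (w=90) → A
  Beta at 5 (w=80) → A
  Epsilon at 6 (w=90) → A
  Delta at 14 (w=150) → B
  Gamma at 18 (w=60) → B
A captures 260; B captures 210.

260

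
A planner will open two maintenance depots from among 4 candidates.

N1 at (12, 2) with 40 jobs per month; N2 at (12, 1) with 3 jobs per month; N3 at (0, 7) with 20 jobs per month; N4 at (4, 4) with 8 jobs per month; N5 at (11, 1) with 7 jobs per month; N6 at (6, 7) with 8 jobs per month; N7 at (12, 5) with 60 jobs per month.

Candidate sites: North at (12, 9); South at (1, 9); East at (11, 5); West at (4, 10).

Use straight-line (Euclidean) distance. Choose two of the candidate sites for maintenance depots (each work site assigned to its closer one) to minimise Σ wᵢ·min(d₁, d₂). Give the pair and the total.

{South, East}, total 361.3

Evaluate every pair (each demand assigned to the nearer of the two):
  {South, East}: total = 361.3
  {East, West}: total = 403.7
  {North, East}: total = 550.1
  {North, South}: total = 734.9
  {North, West}: total = 777.3
  {South, West}: total = 1254.7
Best pair: {South, East} with total 361.3.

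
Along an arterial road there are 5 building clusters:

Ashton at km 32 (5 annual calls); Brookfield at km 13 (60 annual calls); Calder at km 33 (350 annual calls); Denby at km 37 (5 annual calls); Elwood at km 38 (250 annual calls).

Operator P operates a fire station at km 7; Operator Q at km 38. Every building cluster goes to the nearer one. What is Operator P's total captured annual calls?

The indifferent point is the midpoint (7+38)/2 = 22.5; building clusters left of it (closer to Operator P at 7) go to Operator P, those right go to Operator Q.
  Brookfield at 13 (w=60) → Operator P
  Ashton at 32 (w=5) → Operator Q
  Calder at 33 (w=350) → Operator Q
  Denby at 37 (w=5) → Operator Q
  Elwood at 38 (w=250) → Operator Q
Operator P captures 60; Operator Q captures 610.

60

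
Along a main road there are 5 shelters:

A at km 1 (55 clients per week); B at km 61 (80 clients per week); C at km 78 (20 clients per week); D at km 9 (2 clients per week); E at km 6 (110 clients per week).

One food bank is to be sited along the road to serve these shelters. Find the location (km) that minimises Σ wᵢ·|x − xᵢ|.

x = 6

For a sum of weighted absolute distances on a line, the optimum is the weighted median (not the mean). Total weight W = 267; half-weight = 133.5.
Sort by position and accumulate weight:
  km 1 (A, w=55) → cum 55
  km 6 (E, w=110) → cum 165  ≥ 133.5 → median here
  km 9 (D, w=2) → cum 167
  km 61 (B, w=80) → cum 247
  km 78 (C, w=20) → cum 267
Optimal location: km 6.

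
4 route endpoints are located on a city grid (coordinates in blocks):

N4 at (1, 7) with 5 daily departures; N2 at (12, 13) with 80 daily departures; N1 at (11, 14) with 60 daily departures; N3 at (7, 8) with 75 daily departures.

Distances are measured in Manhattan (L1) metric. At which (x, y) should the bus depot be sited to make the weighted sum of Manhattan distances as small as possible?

Manhattan distance separates: Σwᵢ(|x−xᵢ|+|y−yᵢ|) = Σwᵢ|x−xᵢ| + Σwᵢ|y−yᵢ|, so x and y are optimised independently as 1-D weighted medians.
Total weight W = 220; half = 110.
x-coordinate, sorted with cumulative weight:
  x=1 (N4, w=5) cum 5
  x=7 (N3, w=75) cum 80
  x=11 (N1, w=60) cum 140  ← median
  x=12 (N2, w=80) cum 220
⇒ x* = 11
y-coordinate, sorted with cumulative weight:
  y=7 (N4, w=5) cum 5
  y=8 (N3, w=75) cum 80
  y=13 (N2, w=80) cum 160  ← median
  y=14 (N1, w=60) cum 220
⇒ y* = 13

(11, 13)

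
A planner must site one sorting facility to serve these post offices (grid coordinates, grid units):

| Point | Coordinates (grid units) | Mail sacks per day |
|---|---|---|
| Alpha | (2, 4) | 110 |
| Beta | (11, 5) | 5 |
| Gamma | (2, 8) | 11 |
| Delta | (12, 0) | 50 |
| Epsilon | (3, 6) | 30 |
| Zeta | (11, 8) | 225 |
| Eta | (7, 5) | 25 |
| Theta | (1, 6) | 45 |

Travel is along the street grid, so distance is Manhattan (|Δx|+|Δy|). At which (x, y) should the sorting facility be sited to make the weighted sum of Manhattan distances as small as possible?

Manhattan distance separates: Σwᵢ(|x−xᵢ|+|y−yᵢ|) = Σwᵢ|x−xᵢ| + Σwᵢ|y−yᵢ|, so x and y are optimised independently as 1-D weighted medians.
Total weight W = 501; half = 250.5.
x-coordinate, sorted with cumulative weight:
  x=1 (Theta, w=45) cum 45
  x=2 (Alpha, w=110) cum 155
  x=2 (Gamma, w=11) cum 166
  x=3 (Epsilon, w=30) cum 196
  x=7 (Eta, w=25) cum 221
  x=11 (Beta, w=5) cum 226
  x=11 (Zeta, w=225) cum 451  ← median
  x=12 (Delta, w=50) cum 501
⇒ x* = 11
y-coordinate, sorted with cumulative weight:
  y=0 (Delta, w=50) cum 50
  y=4 (Alpha, w=110) cum 160
  y=5 (Beta, w=5) cum 165
  y=5 (Eta, w=25) cum 190
  y=6 (Epsilon, w=30) cum 220
  y=6 (Theta, w=45) cum 265  ← median
  y=8 (Gamma, w=11) cum 276
  y=8 (Zeta, w=225) cum 501
⇒ y* = 6

(11, 6)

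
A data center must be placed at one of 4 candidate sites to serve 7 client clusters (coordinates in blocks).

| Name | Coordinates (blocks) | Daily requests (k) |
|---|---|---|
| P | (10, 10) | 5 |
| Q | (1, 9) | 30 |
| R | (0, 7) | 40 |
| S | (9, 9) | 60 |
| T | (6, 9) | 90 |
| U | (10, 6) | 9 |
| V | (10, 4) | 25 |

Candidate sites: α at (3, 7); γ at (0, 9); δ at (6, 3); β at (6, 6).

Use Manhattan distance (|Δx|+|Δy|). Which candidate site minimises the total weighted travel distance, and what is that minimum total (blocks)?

Total weighted distance at each candidate:
  α (3, 7): total = 1542
  γ (0, 9): total = 1737
  δ (6, 3): total = 2053
  β (6, 6): total = 1376
Minimum is at β with total 1376 blocks.

β, total 1376 blocks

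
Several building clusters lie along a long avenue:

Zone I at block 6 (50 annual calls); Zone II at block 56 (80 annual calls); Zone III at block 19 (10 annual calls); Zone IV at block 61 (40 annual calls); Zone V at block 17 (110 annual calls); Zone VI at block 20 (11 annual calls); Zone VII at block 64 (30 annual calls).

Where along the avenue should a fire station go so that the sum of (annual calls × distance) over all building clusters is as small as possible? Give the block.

For a sum of weighted absolute distances on a line, the optimum is the weighted median (not the mean). Total weight W = 331; half-weight = 165.5.
Sort by position and accumulate weight:
  block 6 (Zone I, w=50) → cum 50
  block 17 (Zone V, w=110) → cum 160
  block 19 (Zone III, w=10) → cum 170  ≥ 165.5 → median here
  block 20 (Zone VI, w=11) → cum 181
  block 56 (Zone II, w=80) → cum 261
  block 61 (Zone IV, w=40) → cum 301
  block 64 (Zone VII, w=30) → cum 331
Optimal location: block 19.

x = 19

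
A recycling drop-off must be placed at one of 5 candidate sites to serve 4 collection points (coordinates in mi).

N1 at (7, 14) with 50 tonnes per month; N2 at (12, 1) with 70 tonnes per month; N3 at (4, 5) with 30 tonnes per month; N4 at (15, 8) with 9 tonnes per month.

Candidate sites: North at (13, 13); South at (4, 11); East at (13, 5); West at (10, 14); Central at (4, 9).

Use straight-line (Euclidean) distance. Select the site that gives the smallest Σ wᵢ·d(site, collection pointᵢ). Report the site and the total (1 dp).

East, total 1131.9 mi

Total weighted distance at each candidate:
  North (13, 13): total = 1556.8
  South (4, 11): total = 1391.2
  East (13, 5): total = 1131.9
  West (10, 14): total = 1465.5
  Central (4, 9): total = 1302.9
Minimum is at East with total 1131.9 mi.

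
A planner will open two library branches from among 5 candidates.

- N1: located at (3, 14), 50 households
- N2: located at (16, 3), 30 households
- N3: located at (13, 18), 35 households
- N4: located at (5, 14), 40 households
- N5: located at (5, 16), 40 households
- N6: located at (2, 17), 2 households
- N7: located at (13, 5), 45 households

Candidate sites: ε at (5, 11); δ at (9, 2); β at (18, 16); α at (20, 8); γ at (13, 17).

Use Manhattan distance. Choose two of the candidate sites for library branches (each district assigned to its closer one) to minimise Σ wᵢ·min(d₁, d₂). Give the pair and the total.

{ε, δ}, total 1668

Evaluate every pair (each demand assigned to the nearer of the two):
  {ε, δ}: total = 1668
  {ε, γ}: total = 1673
  {ε, α}: total = 1833
  {ε, β}: total = 1913
  {δ, γ}: total = 2062
  {α, γ}: total = 2227
  {β, γ}: total = 2497
  {δ, β}: total = 2804
  {β, α}: total = 2969
  {δ, α}: total = 3454
Best pair: {ε, δ} with total 1668.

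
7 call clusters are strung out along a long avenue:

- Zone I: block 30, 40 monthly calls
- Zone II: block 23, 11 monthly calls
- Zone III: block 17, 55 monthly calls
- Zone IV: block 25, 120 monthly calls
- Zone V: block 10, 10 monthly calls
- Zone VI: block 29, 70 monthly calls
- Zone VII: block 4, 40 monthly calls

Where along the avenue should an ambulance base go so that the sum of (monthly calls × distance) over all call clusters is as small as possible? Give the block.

For a sum of weighted absolute distances on a line, the optimum is the weighted median (not the mean). Total weight W = 346; half-weight = 173.
Sort by position and accumulate weight:
  block 4 (Zone VII, w=40) → cum 40
  block 10 (Zone V, w=10) → cum 50
  block 17 (Zone III, w=55) → cum 105
  block 23 (Zone II, w=11) → cum 116
  block 25 (Zone IV, w=120) → cum 236  ≥ 173 → median here
  block 29 (Zone VI, w=70) → cum 306
  block 30 (Zone I, w=40) → cum 346
Optimal location: block 25.

x = 25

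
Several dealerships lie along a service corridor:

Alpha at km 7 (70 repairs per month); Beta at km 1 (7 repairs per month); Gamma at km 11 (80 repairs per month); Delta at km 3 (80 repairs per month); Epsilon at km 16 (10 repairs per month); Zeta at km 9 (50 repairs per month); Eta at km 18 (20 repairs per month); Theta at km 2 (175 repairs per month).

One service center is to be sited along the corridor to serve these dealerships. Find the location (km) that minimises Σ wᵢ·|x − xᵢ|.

x = 3

For a sum of weighted absolute distances on a line, the optimum is the weighted median (not the mean). Total weight W = 492; half-weight = 246.
Sort by position and accumulate weight:
  km 1 (Beta, w=7) → cum 7
  km 2 (Theta, w=175) → cum 182
  km 3 (Delta, w=80) → cum 262  ≥ 246 → median here
  km 7 (Alpha, w=70) → cum 332
  km 9 (Zeta, w=50) → cum 382
  km 11 (Gamma, w=80) → cum 462
  km 16 (Epsilon, w=10) → cum 472
  km 18 (Eta, w=20) → cum 492
Optimal location: km 3.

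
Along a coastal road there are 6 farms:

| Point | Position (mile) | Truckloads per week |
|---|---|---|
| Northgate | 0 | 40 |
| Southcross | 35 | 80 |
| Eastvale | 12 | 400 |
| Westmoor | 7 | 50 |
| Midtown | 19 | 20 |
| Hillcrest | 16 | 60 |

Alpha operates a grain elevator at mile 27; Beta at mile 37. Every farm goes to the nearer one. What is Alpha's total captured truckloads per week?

570

The indifferent point is the midpoint (27+37)/2 = 32; farms left of it (closer to Alpha at 27) go to Alpha, those right go to Beta.
  Northgate at 0 (w=40) → Alpha
  Westmoor at 7 (w=50) → Alpha
  Eastvale at 12 (w=400) → Alpha
  Hillcrest at 16 (w=60) → Alpha
  Midtown at 19 (w=20) → Alpha
  Southcross at 35 (w=80) → Beta
Alpha captures 570; Beta captures 80.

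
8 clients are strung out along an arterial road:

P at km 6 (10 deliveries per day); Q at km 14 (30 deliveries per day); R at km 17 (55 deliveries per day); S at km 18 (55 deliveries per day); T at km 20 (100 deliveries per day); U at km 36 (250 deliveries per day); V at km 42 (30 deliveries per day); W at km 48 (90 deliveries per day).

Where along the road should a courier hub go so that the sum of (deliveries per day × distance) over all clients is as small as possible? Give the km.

For a sum of weighted absolute distances on a line, the optimum is the weighted median (not the mean). Total weight W = 620; half-weight = 310.
Sort by position and accumulate weight:
  km 6 (P, w=10) → cum 10
  km 14 (Q, w=30) → cum 40
  km 17 (R, w=55) → cum 95
  km 18 (S, w=55) → cum 150
  km 20 (T, w=100) → cum 250
  km 36 (U, w=250) → cum 500  ≥ 310 → median here
  km 42 (V, w=30) → cum 530
  km 48 (W, w=90) → cum 620
Optimal location: km 36.

x = 36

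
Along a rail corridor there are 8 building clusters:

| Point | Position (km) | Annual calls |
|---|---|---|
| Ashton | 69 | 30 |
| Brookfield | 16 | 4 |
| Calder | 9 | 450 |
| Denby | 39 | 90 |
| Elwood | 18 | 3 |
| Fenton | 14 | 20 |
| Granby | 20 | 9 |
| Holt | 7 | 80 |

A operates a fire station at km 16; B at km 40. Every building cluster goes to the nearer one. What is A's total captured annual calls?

566

The indifferent point is the midpoint (16+40)/2 = 28; building clusters left of it (closer to A at 16) go to A, those right go to B.
  Holt at 7 (w=80) → A
  Calder at 9 (w=450) → A
  Fenton at 14 (w=20) → A
  Brookfield at 16 (w=4) → A
  Elwood at 18 (w=3) → A
  Granby at 20 (w=9) → A
  Denby at 39 (w=90) → B
  Ashton at 69 (w=30) → B
A captures 566; B captures 120.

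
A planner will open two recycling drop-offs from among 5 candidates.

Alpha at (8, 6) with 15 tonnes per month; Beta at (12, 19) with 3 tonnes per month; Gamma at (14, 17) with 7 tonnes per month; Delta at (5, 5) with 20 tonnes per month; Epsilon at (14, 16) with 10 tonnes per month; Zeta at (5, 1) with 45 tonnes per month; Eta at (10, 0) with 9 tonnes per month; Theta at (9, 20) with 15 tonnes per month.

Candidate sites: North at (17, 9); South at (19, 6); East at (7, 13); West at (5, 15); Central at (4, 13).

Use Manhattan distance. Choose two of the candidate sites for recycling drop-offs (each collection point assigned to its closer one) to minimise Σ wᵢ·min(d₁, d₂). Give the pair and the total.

Evaluate every pair (each demand assigned to the nearer of the two):
  {East, Central}: total = 1374
  {South, East}: total = 1430
  {North, East}: total = 1439
  {East, West}: total = 1439
  {West, Central}: total = 1446
  {North, Central}: total = 1473
  {South, West}: total = 1475
  {North, West}: total = 1499
  {South, Central}: total = 1515
  {North, South}: total = 1962
Best pair: {East, Central} with total 1374.

{East, Central}, total 1374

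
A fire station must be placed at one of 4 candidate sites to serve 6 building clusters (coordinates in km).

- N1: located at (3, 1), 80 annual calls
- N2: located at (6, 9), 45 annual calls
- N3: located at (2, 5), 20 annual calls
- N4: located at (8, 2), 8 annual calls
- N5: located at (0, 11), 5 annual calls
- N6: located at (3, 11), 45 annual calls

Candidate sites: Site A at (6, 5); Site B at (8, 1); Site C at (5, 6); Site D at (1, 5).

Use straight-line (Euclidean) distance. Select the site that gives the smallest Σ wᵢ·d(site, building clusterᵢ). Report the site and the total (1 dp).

Site C, total 954.0 km

Total weighted distance at each candidate:
  Site A (6, 5): total = 1033.1
  Site B (8, 1): total = 1490.4
  Site C (5, 6): total = 954.0
  Site D (1, 5): total = 1041.9
Minimum is at Site C with total 954.0 km.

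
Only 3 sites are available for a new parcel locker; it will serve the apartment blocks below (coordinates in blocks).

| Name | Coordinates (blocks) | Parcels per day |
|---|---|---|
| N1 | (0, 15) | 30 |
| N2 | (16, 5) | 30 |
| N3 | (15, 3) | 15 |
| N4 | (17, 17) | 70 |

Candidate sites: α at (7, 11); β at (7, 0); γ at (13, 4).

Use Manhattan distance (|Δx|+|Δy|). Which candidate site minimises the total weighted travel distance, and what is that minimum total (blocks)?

Total weighted distance at each candidate:
  α (7, 11): total = 2140
  β (7, 0): total = 3135
  γ (13, 4): total = 2075
Minimum is at γ with total 2075 blocks.

γ, total 2075 blocks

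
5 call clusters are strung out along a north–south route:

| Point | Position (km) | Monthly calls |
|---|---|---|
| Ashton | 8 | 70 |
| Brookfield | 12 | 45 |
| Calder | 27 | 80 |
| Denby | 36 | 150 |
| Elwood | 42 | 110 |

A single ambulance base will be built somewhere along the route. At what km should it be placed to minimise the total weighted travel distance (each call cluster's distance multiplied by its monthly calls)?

x = 36

For a sum of weighted absolute distances on a line, the optimum is the weighted median (not the mean). Total weight W = 455; half-weight = 227.5.
Sort by position and accumulate weight:
  km 8 (Ashton, w=70) → cum 70
  km 12 (Brookfield, w=45) → cum 115
  km 27 (Calder, w=80) → cum 195
  km 36 (Denby, w=150) → cum 345  ≥ 227.5 → median here
  km 42 (Elwood, w=110) → cum 455
Optimal location: km 36.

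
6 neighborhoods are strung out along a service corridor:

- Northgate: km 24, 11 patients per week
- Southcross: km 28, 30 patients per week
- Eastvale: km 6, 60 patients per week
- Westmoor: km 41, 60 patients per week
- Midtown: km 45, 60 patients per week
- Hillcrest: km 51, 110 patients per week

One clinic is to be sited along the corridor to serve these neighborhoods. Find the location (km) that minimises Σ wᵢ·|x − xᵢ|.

x = 45

For a sum of weighted absolute distances on a line, the optimum is the weighted median (not the mean). Total weight W = 331; half-weight = 165.5.
Sort by position and accumulate weight:
  km 6 (Eastvale, w=60) → cum 60
  km 24 (Northgate, w=11) → cum 71
  km 28 (Southcross, w=30) → cum 101
  km 41 (Westmoor, w=60) → cum 161
  km 45 (Midtown, w=60) → cum 221  ≥ 165.5 → median here
  km 51 (Hillcrest, w=110) → cum 331
Optimal location: km 45.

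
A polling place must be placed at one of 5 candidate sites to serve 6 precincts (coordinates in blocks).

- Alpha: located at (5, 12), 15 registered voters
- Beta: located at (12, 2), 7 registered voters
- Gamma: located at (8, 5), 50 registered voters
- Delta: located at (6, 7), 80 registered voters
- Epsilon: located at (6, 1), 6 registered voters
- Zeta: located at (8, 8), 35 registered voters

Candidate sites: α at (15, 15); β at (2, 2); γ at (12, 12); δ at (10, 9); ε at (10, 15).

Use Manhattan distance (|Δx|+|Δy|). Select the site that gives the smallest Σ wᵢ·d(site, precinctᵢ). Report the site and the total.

δ, total 1140 blocks

Total weighted distance at each candidate:
  α (15, 15): total = 3145
  β (2, 2): total = 1885
  γ (12, 12): total = 1987
  δ (10, 9): total = 1140
  ε (10, 15): total = 2208
Minimum is at δ with total 1140 blocks.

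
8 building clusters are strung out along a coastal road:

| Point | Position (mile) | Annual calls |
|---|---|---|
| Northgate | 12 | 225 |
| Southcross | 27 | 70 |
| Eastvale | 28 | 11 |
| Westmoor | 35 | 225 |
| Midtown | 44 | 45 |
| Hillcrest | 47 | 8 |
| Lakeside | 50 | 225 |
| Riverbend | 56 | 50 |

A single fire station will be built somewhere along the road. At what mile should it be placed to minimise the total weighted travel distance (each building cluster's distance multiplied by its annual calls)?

x = 35

For a sum of weighted absolute distances on a line, the optimum is the weighted median (not the mean). Total weight W = 859; half-weight = 429.5.
Sort by position and accumulate weight:
  mile 12 (Northgate, w=225) → cum 225
  mile 27 (Southcross, w=70) → cum 295
  mile 28 (Eastvale, w=11) → cum 306
  mile 35 (Westmoor, w=225) → cum 531  ≥ 429.5 → median here
  mile 44 (Midtown, w=45) → cum 576
  mile 47 (Hillcrest, w=8) → cum 584
  mile 50 (Lakeside, w=225) → cum 809
  mile 56 (Riverbend, w=50) → cum 859
Optimal location: mile 35.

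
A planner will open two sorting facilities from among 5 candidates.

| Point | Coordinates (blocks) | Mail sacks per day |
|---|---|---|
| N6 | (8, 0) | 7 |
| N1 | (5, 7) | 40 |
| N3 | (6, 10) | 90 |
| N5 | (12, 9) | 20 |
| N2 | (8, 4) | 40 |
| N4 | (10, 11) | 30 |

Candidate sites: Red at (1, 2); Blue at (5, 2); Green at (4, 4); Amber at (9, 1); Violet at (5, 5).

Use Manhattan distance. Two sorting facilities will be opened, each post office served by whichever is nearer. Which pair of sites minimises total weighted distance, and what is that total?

Evaluate every pair (each demand assigned to the nearer of the two):
  {Amber, Violet}: total = 1344
  {Blue, Violet}: total = 1365
  {Red, Violet}: total = 1386
  {Green, Violet}: total = 1386
  {Green, Amber}: total = 1604
  {Blue, Green}: total = 1725
  {Blue, Amber}: total = 1734
  {Red, Green}: total = 1746
  {Red, Blue}: total = 1945
  {Red, Amber}: total = 2164
Best pair: {Amber, Violet} with total 1344.

{Amber, Violet}, total 1344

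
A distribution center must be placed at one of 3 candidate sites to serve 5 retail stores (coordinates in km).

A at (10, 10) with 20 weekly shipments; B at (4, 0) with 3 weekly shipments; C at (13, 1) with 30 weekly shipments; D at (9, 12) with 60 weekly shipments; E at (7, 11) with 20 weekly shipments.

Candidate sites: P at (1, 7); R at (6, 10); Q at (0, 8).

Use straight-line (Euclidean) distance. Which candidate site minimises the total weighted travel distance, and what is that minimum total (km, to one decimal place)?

R, total 697.3 km

Total weighted distance at each candidate:
  P (1, 7): total = 1325.3
  R (6, 10): total = 697.3
  Q (0, 8): total = 1417.0
Minimum is at R with total 697.3 km.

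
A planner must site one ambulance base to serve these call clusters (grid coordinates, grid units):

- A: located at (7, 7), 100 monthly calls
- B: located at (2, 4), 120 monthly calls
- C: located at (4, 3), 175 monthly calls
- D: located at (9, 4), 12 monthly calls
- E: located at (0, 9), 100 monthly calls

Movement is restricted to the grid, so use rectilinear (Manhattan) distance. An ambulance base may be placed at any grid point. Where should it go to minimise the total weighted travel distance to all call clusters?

(4, 4)

Manhattan distance separates: Σwᵢ(|x−xᵢ|+|y−yᵢ|) = Σwᵢ|x−xᵢ| + Σwᵢ|y−yᵢ|, so x and y are optimised independently as 1-D weighted medians.
Total weight W = 507; half = 253.5.
x-coordinate, sorted with cumulative weight:
  x=0 (E, w=100) cum 100
  x=2 (B, w=120) cum 220
  x=4 (C, w=175) cum 395  ← median
  x=7 (A, w=100) cum 495
  x=9 (D, w=12) cum 507
⇒ x* = 4
y-coordinate, sorted with cumulative weight:
  y=3 (C, w=175) cum 175
  y=4 (B, w=120) cum 295  ← median
  y=4 (D, w=12) cum 307
  y=7 (A, w=100) cum 407
  y=9 (E, w=100) cum 507
⇒ y* = 4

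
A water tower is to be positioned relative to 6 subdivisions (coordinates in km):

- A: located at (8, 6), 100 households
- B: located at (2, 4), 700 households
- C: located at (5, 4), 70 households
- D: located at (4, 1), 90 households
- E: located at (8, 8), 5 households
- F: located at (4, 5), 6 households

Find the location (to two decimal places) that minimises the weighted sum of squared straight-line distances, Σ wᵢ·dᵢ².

The minimiser of Σwᵢ‖p−pᵢ‖² is the weighted centroid p* = (Σwᵢpᵢ)/(Σwᵢ).
Σwᵢ = 971.
Σwᵢxᵢ = 100·8 + 700·2 + 70·5 + 90·4 + 5·8 + 6·4 = 2974.
Σwᵢyᵢ = 100·6 + 700·4 + 70·4 + 90·1 + 5·8 + 6·5 = 3840.
x* = 2974/971 = 3.06, y* = 3840/971 = 3.95.

(3.06, 3.95)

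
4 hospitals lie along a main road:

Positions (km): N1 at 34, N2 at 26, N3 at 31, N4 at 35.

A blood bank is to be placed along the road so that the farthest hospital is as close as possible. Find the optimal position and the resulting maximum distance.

The 1-center on a line is the midpoint of the two extreme points: leftmost at 26, rightmost at 35.
Optimal location = (26 + 35)/2 = 30.5; maximum distance = (35 − 26)/2 = 4.5.

location 30.5, max distance 4.5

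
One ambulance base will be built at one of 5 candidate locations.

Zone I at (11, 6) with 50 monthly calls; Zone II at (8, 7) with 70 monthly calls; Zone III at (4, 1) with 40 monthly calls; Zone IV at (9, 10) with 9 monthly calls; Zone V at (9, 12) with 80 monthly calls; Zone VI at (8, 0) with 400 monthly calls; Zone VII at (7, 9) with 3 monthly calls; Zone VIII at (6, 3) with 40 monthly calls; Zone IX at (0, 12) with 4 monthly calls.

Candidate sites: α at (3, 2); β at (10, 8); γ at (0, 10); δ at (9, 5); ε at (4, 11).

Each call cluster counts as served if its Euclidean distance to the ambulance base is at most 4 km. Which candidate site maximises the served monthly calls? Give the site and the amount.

δ, covering 160

Coverage radius r = 4 km; a point is covered iff (Δx)²+(Δy)² ≤ 4² = 16.
  α (3, 2): covers {Zone III, Zone VIII} → 80
  β (10, 8): covers {Zone I, Zone II, Zone IV, Zone VII} → 132
  γ (0, 10): covers {Zone IX} → 4
  δ (9, 5): covers {Zone I, Zone II, Zone VIII} → 160
  ε (4, 11): covers {Zone VII} → 3
Maximum coverage at δ: 160 monthly calls.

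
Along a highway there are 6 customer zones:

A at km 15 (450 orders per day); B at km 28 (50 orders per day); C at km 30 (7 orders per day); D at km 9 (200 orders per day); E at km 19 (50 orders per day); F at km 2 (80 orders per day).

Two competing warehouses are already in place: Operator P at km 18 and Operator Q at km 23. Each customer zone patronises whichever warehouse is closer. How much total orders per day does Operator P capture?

780

The indifferent point is the midpoint (18+23)/2 = 20.5; customer zones left of it (closer to Operator P at 18) go to Operator P, those right go to Operator Q.
  F at 2 (w=80) → Operator P
  D at 9 (w=200) → Operator P
  A at 15 (w=450) → Operator P
  E at 19 (w=50) → Operator P
  B at 28 (w=50) → Operator Q
  C at 30 (w=7) → Operator Q
Operator P captures 780; Operator Q captures 57.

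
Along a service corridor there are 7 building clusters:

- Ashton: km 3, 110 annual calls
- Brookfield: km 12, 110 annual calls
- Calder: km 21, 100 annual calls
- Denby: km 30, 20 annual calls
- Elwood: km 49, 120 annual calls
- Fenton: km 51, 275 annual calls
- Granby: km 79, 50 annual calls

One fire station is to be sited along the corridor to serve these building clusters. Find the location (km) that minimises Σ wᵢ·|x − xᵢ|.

For a sum of weighted absolute distances on a line, the optimum is the weighted median (not the mean). Total weight W = 785; half-weight = 392.5.
Sort by position and accumulate weight:
  km 3 (Ashton, w=110) → cum 110
  km 12 (Brookfield, w=110) → cum 220
  km 21 (Calder, w=100) → cum 320
  km 30 (Denby, w=20) → cum 340
  km 49 (Elwood, w=120) → cum 460  ≥ 392.5 → median here
  km 51 (Fenton, w=275) → cum 735
  km 79 (Granby, w=50) → cum 785
Optimal location: km 49.

x = 49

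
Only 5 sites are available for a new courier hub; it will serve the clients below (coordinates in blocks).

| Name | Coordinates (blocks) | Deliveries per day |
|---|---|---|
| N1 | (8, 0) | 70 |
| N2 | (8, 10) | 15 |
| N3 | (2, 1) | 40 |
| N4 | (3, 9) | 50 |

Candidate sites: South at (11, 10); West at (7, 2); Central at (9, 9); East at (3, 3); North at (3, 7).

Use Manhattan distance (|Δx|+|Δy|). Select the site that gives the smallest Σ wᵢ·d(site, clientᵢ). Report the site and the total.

Total weighted distance at each candidate:
  South (11, 10): total = 2125
  West (7, 2): total = 1135
  Central (9, 9): total = 1630
  East (3, 3): total = 1160
  North (3, 7): total = 1340
Minimum is at West with total 1135 blocks.

West, total 1135 blocks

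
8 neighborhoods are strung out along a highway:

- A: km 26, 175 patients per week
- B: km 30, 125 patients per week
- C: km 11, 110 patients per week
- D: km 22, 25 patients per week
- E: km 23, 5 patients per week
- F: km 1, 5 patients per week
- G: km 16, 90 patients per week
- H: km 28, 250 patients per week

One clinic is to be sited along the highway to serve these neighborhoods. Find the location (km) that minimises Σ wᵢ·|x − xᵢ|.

x = 26

For a sum of weighted absolute distances on a line, the optimum is the weighted median (not the mean). Total weight W = 785; half-weight = 392.5.
Sort by position and accumulate weight:
  km 1 (F, w=5) → cum 5
  km 11 (C, w=110) → cum 115
  km 16 (G, w=90) → cum 205
  km 22 (D, w=25) → cum 230
  km 23 (E, w=5) → cum 235
  km 26 (A, w=175) → cum 410  ≥ 392.5 → median here
  km 28 (H, w=250) → cum 660
  km 30 (B, w=125) → cum 785
Optimal location: km 26.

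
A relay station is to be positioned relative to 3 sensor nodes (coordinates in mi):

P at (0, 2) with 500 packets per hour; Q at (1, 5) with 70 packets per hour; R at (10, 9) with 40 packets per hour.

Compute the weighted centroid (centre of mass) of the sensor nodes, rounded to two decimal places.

The minimiser of Σwᵢ‖p−pᵢ‖² is the weighted centroid p* = (Σwᵢpᵢ)/(Σwᵢ).
Σwᵢ = 610.
Σwᵢxᵢ = 500·0 + 70·1 + 40·10 = 470.
Σwᵢyᵢ = 500·2 + 70·5 + 40·9 = 1710.
x* = 470/610 = 0.77, y* = 1710/610 = 2.80.

(0.77, 2.80)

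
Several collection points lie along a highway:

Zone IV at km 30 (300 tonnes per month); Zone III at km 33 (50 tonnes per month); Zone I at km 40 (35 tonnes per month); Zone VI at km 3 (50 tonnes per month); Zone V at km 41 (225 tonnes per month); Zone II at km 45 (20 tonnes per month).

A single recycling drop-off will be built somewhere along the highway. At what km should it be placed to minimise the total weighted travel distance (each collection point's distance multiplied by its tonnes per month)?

For a sum of weighted absolute distances on a line, the optimum is the weighted median (not the mean). Total weight W = 680; half-weight = 340.
Sort by position and accumulate weight:
  km 3 (Zone VI, w=50) → cum 50
  km 30 (Zone IV, w=300) → cum 350  ≥ 340 → median here
  km 33 (Zone III, w=50) → cum 400
  km 40 (Zone I, w=35) → cum 435
  km 41 (Zone V, w=225) → cum 660
  km 45 (Zone II, w=20) → cum 680
Optimal location: km 30.

x = 30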